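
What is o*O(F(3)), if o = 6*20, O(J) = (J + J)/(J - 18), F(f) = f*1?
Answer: -48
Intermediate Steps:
F(f) = f
O(J) = 2*J/(-18 + J) (O(J) = (2*J)/(-18 + J) = 2*J/(-18 + J))
o = 120
o*O(F(3)) = 120*(2*3/(-18 + 3)) = 120*(2*3/(-15)) = 120*(2*3*(-1/15)) = 120*(-2/5) = -48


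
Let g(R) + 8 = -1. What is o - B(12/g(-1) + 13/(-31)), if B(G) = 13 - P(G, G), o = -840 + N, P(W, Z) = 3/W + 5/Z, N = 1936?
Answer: 175785/163 ≈ 1078.4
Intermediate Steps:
g(R) = -9 (g(R) = -8 - 1 = -9)
o = 1096 (o = -840 + 1936 = 1096)
B(G) = 13 - 8/G (B(G) = 13 - (3/G + 5/G) = 13 - 8/G)
o - B(12/g(-1) + 13/(-31)) = 1096 - (13 - 8/(12/(-9) + 13/(-31))) = 1096 - (13 - 8/(12*(-⅑) + 13*(-1/31))) = 1096 - (13 - 8/(-4/3 - 13/31)) = 1096 - (13 - 8/(-163/93)) = 1096 - (13 - 8*(-93/163)) = 1096 - (13 + 744/163) = 1096 - 1*2863/163 = 1096 - 2863/163 = 175785/163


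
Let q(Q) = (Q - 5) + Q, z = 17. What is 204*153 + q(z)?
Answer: 31241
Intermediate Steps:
q(Q) = -5 + 2*Q (q(Q) = (-5 + Q) + Q = -5 + 2*Q)
204*153 + q(z) = 204*153 + (-5 + 2*17) = 31212 + (-5 + 34) = 31212 + 29 = 31241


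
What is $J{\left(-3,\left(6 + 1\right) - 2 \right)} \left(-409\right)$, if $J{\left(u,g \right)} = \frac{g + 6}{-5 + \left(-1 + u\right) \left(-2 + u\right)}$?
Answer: $- \frac{4499}{15} \approx -299.93$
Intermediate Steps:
$J{\left(u,g \right)} = \frac{6 + g}{-5 + \left(-1 + u\right) \left(-2 + u\right)}$
$J{\left(-3,\left(6 + 1\right) - 2 \right)} \left(-409\right) = \frac{6 + \left(\left(6 + 1\right) - 2\right)}{-3 + \left(-3\right)^{2} - -9} \left(-409\right) = \frac{6 + \left(7 - 2\right)}{-3 + 9 + 9} \left(-409\right) = \frac{6 + 5}{15} \left(-409\right) = \frac{1}{15} \cdot 11 \left(-409\right) = \frac{11}{15} \left(-409\right) = - \frac{4499}{15}$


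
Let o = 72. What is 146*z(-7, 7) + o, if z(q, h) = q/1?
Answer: -950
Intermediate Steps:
z(q, h) = q (z(q, h) = q*1 = q)
146*z(-7, 7) + o = 146*(-7) + 72 = -1022 + 72 = -950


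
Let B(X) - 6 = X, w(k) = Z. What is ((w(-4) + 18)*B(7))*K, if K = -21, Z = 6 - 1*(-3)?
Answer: -7371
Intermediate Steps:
Z = 9 (Z = 6 + 3 = 9)
w(k) = 9
B(X) = 6 + X
((w(-4) + 18)*B(7))*K = ((9 + 18)*(6 + 7))*(-21) = (27*13)*(-21) = 351*(-21) = -7371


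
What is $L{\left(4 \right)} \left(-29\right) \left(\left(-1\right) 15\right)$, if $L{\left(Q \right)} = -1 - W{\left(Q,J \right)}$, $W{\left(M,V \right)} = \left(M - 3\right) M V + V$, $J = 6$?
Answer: $-13485$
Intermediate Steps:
$W{\left(M,V \right)} = V + M V \left(-3 + M\right)$ ($W{\left(M,V \right)} = \left(-3 + M\right) M V + V = M \left(-3 + M\right) V + V = M V \left(-3 + M\right) + V = V + M V \left(-3 + M\right)$)
$L{\left(Q \right)} = -7 - 6 Q^{2} + 18 Q$ ($L{\left(Q \right)} = -1 - 6 \left(1 + Q^{2} - 3 Q\right) = -1 - \left(6 - 18 Q + 6 Q^{2}\right) = -7 - 6 Q^{2} + 18 Q$)
$L{\left(4 \right)} \left(-29\right) \left(\left(-1\right) 15\right) = \left(-7 - 6 \cdot 4^{2} + 18 \cdot 4\right) \left(-29\right) \left(\left(-1\right) 15\right) = \left(-7 - 96 + 72\right) \left(-29\right) \left(-15\right) = \left(-31\right) \left(-29\right) \left(-15\right) = 899 \left(-15\right) = -13485$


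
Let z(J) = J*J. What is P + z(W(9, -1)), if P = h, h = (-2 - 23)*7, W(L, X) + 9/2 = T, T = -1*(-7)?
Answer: -675/4 ≈ -168.75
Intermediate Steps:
T = 7
W(L, X) = 5/2 (W(L, X) = -9/2 + 7 = 5/2)
h = -175 (h = -25*7 = -175)
z(J) = J²
P = -175
P + z(W(9, -1)) = -175 + (5/2)² = -175 + 25/4 = -675/4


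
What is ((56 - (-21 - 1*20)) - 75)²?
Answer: 484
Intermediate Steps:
((56 - (-21 - 1*20)) - 75)² = ((56 - (-21 - 20)) - 75)² = ((56 - 1*(-41)) - 75)² = ((56 + 41) - 75)² = (97 - 75)² = 22² = 484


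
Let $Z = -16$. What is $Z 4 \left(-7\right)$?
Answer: $448$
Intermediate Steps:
$Z 4 \left(-7\right) = \left(-16\right) 4 \left(-7\right) = \left(-64\right) \left(-7\right) = 448$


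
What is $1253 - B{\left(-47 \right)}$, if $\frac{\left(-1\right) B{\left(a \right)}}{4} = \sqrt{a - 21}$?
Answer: $1253 + 8 i \sqrt{17} \approx 1253.0 + 32.985 i$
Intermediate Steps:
$B{\left(a \right)} = - 4 \sqrt{-21 + a}$ ($B{\left(a \right)} = - 4 \sqrt{a - 21} = - 4 \sqrt{-21 + a}$)
$1253 - B{\left(-47 \right)} = 1253 - - 4 \sqrt{-21 - 47} = 1253 - - 4 \sqrt{-68} = 1253 - - 4 \cdot 2 i \sqrt{17} = 1253 - - 8 i \sqrt{17} = 1253 + 8 i \sqrt{17}$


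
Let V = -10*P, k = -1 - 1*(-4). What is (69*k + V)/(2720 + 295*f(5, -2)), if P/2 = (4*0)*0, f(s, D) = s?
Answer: 207/4195 ≈ 0.049344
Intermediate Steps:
k = 3 (k = -1 + 4 = 3)
P = 0 (P = 2*((4*0)*0) = 2*(0*0) = 2*0 = 0)
V = 0 (V = -10*0 = 0)
(69*k + V)/(2720 + 295*f(5, -2)) = (69*3 + 0)/(2720 + 295*5) = (207 + 0)/(2720 + 1475) = 207/4195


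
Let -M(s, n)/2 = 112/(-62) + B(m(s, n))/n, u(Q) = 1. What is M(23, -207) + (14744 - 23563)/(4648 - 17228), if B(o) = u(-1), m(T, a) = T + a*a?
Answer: 349026203/80725860 ≈ 4.3236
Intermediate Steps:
m(T, a) = T + a²
B(o) = 1
M(s, n) = 112/31 - 2/n (M(s, n) = -2*(112/(-62) + 1/n) = -2*(112*(-1/62) + 1/n) = -2*(-56/31 + 1/n) = 112/31 - 2/n)
M(23, -207) + (14744 - 23563)/(4648 - 17228) = (112/31 - 2/(-207)) + (14744 - 23563)/(4648 - 17228) = (112/31 - 2*(-1/207)) - 8819/(-12580) = (112/31 + 2/207) - 8819*(-1/12580) = 23246/6417 + 8819/12580 = 349026203/80725860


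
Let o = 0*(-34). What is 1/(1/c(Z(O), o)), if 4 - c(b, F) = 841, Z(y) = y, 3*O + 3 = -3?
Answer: -837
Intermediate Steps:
O = -2 (O = -1 + (⅓)*(-3) = -1 - 1 = -2)
o = 0
c(b, F) = -837 (c(b, F) = 4 - 1*841 = 4 - 841 = -837)
1/(1/c(Z(O), o)) = 1/(1/(-837)) = 1/(-1/837) = -837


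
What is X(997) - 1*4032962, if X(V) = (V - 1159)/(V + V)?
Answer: -4020863195/997 ≈ -4.0330e+6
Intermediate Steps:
X(V) = (-1159 + V)/(2*V) (X(V) = (-1159 + V)/((2*V)) = (-1159 + V)*(1/(2*V)) = (-1159 + V)/(2*V))
X(997) - 1*4032962 = (½)*(-1159 + 997)/997 - 1*4032962 = (½)*(1/997)*(-162) - 4032962 = -81/997 - 4032962 = -4020863195/997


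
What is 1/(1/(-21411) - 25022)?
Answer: -21411/535746043 ≈ -3.9965e-5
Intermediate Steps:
1/(1/(-21411) - 25022) = 1/(-1/21411 - 25022) = 1/(-535746043/21411) = -21411/535746043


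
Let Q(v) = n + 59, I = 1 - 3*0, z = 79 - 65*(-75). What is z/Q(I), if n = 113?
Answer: 2477/86 ≈ 28.802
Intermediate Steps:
z = 4954 (z = 79 + 4875 = 4954)
I = 1 (I = 1 + 0 = 1)
Q(v) = 172 (Q(v) = 113 + 59 = 172)
z/Q(I) = 4954/172 = 4954*(1/172) = 2477/86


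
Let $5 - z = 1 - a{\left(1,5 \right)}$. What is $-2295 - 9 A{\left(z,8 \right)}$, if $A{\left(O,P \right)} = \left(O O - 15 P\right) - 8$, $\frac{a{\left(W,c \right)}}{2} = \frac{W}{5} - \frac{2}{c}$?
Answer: $- \frac{31491}{25} \approx -1259.6$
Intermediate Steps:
$a{\left(W,c \right)} = - \frac{4}{c} + \frac{2 W}{5}$ ($a{\left(W,c \right)} = 2 \left(\frac{W}{5} - \frac{2}{c}\right) = 2 \left(- \frac{2}{c} + \frac{W}{5}\right) = - \frac{4}{c} + \frac{2 W}{5}$)
$z = \frac{18}{5}$ ($z = 5 - \left(1 - \left(- \frac{4}{5} + \frac{2}{5} \cdot 1\right)\right) = 5 - \left(1 - \left(\left(-4\right) \frac{1}{5} + \frac{2}{5}\right)\right) = 5 - \left(1 - \left(- \frac{4}{5} + \frac{2}{5}\right)\right) = 5 - \left(1 - - \frac{2}{5}\right) = 5 - \left(1 + \frac{2}{5}\right) = 5 - \frac{7}{5} = \frac{18}{5} \approx 3.6$)
$A{\left(O,P \right)} = -8 + O^{2} - 15 P$ ($A{\left(O,P \right)} = \left(O^{2} - 15 P\right) - 8 = -8 + O^{2} - 15 P$)
$-2295 - 9 A{\left(z,8 \right)} = -2295 - 9 \left(-8 + \left(\frac{18}{5}\right)^{2} - 120\right) = -2295 - 9 \left(-8 + \frac{324}{25} - 120\right) = -2295 - 9 \left(- \frac{2876}{25}\right) = -2295 - - \frac{25884}{25} = -2295 + \frac{25884}{25} = - \frac{31491}{25}$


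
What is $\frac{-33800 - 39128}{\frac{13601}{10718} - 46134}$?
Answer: $\frac{781642304}{494450611} \approx 1.5808$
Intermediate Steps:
$\frac{-33800 - 39128}{\frac{13601}{10718} - 46134} = - \frac{72928}{13601 \cdot \frac{1}{10718} - 46134} = - \frac{72928}{\frac{13601}{10718} - 46134} = - \frac{72928}{- \frac{494450611}{10718}} = \left(-72928\right) \left(- \frac{10718}{494450611}\right) = \frac{781642304}{494450611}$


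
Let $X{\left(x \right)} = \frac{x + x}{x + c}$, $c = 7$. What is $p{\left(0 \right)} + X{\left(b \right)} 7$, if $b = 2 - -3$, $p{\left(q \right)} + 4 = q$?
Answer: $\frac{11}{6} \approx 1.8333$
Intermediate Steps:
$p{\left(q \right)} = -4 + q$
$b = 5$ ($b = 2 + 3 = 5$)
$X{\left(x \right)} = \frac{2 x}{7 + x}$ ($X{\left(x \right)} = \frac{x + x}{x + 7} = \frac{2 x}{7 + x}$)
$p{\left(0 \right)} + X{\left(b \right)} 7 = \left(-4 + 0\right) + 2 \cdot 5 \frac{1}{7 + 5} \cdot 7 = -4 + 2 \cdot 5 \cdot \frac{1}{12} \cdot 7 = -4 + \frac{5}{6} \cdot 7 = -4 + \frac{35}{6} = \frac{11}{6}$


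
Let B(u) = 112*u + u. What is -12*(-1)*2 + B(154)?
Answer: 17426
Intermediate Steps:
B(u) = 113*u
-12*(-1)*2 + B(154) = -12*(-1)*2 + 113*154 = 12*2 + 17402 = 24 + 17402 = 17426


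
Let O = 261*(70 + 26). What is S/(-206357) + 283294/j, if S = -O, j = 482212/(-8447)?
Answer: -246898501620677/49753910842 ≈ -4962.4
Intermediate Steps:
O = 25056 (O = 261*96 = 25056)
j = -482212/8447 (j = 482212*(-1/8447) = -482212/8447 ≈ -57.087)
S = -25056 (S = -1*25056 = -25056)
S/(-206357) + 283294/j = -25056/(-206357) + 283294/(-482212/8447) = -25056*(-1/206357) + 283294*(-8447/482212) = 25056/206357 - 1196492209/241106 = -246898501620677/49753910842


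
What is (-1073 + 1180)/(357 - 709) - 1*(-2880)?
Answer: 1013653/352 ≈ 2879.7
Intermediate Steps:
(-1073 + 1180)/(357 - 709) - 1*(-2880) = 107/(-352) + 2880 = 107*(-1/352) + 2880 = -107/352 + 2880 = 1013653/352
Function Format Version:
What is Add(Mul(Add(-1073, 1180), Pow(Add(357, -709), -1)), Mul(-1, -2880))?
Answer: Rational(1013653, 352) ≈ 2879.7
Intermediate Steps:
Add(Mul(Add(-1073, 1180), Pow(Add(357, -709), -1)), Mul(-1, -2880)) = Add(Mul(107, Pow(-352, -1)), 2880) = Add(Mul(107, Rational(-1, 352)), 2880) = Add(Rational(-107, 352), 2880) = Rational(1013653, 352)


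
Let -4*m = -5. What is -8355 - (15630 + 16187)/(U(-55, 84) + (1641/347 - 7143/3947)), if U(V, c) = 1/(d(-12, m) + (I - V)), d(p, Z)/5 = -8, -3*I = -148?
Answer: -14892150864404/775801185 ≈ -19196.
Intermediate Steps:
I = 148/3 (I = -⅓*(-148) = 148/3 ≈ 49.333)
m = 5/4 (m = -¼*(-5) = 5/4 ≈ 1.2500)
d(p, Z) = -40 (d(p, Z) = 5*(-8) = -40)
U(V, c) = 1/(28/3 - V) (U(V, c) = 1/(-40 + (148/3 - V)) = 1/(28/3 - V))
-8355 - (15630 + 16187)/(U(-55, 84) + (1641/347 - 7143/3947)) = -8355 - (15630 + 16187)/(-3/(-28 + 3*(-55)) + (1641/347 - 7143/3947)) = -8355 - 31817/(-3/(-28 - 165) + (1641*(1/347) - 7143*1/3947)) = -8355 - 31817/(-3/(-193) + (1641/347 - 7143/3947)) = -8355 - 31817/(-3*(-1/193) + 3998406/1369609) = -8355 - 31817/(3/193 + 3998406/1369609) = -8355 - 31817/775801185/264334537 = -8355 - 31817*264334537/775801185 = -8355 - 1*8410331963729/775801185 = -8355 - 8410331963729/775801185 = -14892150864404/775801185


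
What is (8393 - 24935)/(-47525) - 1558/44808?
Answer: 333584993/1064750100 ≈ 0.31330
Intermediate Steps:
(8393 - 24935)/(-47525) - 1558/44808 = -16542*(-1/47525) - 1558*1/44808 = 16542/47525 - 779/22404 = 333584993/1064750100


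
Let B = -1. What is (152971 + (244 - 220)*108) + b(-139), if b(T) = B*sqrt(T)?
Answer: 155563 - I*sqrt(139) ≈ 1.5556e+5 - 11.79*I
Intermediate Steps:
b(T) = -sqrt(T)
(152971 + (244 - 220)*108) + b(-139) = (152971 + (244 - 220)*108) - sqrt(-139) = (152971 + 24*108) - I*sqrt(139) = (152971 + 2592) - I*sqrt(139) = 155563 - I*sqrt(139)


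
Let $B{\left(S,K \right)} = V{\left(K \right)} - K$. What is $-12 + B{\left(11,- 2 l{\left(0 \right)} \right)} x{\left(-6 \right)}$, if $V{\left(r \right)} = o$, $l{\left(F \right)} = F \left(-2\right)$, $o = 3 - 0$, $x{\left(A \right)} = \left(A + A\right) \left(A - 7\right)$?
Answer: $456$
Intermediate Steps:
$x{\left(A \right)} = 2 A \left(-7 + A\right)$
$o = 3$ ($o = 3 + 0 = 3$)
$l{\left(F \right)} = - 2 F$
$V{\left(r \right)} = 3$
$B{\left(S,K \right)} = 3 - K$
$-12 + B{\left(11,- 2 l{\left(0 \right)} \right)} x{\left(-6 \right)} = -12 + \left(3 - - 2 \left(\left(-2\right) 0\right)\right) 2 \left(-6\right) \left(-7 - 6\right) = -12 + \left(3 - \left(-2\right) 0\right) 2 \left(-6\right) \left(-13\right) = -12 + \left(3 - 0\right) 156 = -12 + \left(3 + 0\right) 156 = -12 + 3 \cdot 156 = -12 + 468 = 456$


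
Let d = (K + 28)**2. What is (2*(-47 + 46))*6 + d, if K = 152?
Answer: 32388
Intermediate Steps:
d = 32400 (d = (152 + 28)**2 = 180**2 = 32400)
(2*(-47 + 46))*6 + d = (2*(-47 + 46))*6 + 32400 = (2*(-1))*6 + 32400 = -2*6 + 32400 = -12 + 32400 = 32388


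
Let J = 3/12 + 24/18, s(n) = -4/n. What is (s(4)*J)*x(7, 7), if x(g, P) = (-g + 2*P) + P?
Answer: -133/6 ≈ -22.167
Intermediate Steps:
J = 19/12 (J = 3*(1/12) + 24*(1/18) = 1/4 + 4/3 = 19/12 ≈ 1.5833)
x(g, P) = -g + 3*P
(s(4)*J)*x(7, 7) = (-4/4*(19/12))*(-1*7 + 3*7) = (-4*1/4*(19/12))*(-7 + 21) = -1*19/12*14 = -19/12*14 = -133/6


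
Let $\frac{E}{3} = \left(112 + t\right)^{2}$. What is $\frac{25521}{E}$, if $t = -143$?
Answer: $\frac{8507}{961} \approx 8.8522$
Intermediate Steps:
$E = 2883$ ($E = 3 \left(112 - 143\right)^{2} = 3 \left(-31\right)^{2} = 3 \cdot 961 = 2883$)
$\frac{25521}{E} = \frac{25521}{2883} = 25521 \cdot \frac{1}{2883} = \frac{8507}{961}$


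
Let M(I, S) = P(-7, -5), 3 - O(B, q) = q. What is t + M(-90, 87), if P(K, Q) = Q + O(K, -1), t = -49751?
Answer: -49752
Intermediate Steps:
O(B, q) = 3 - q
P(K, Q) = 4 + Q (P(K, Q) = Q + (3 - 1*(-1)) = Q + (3 + 1) = Q + 4 = 4 + Q)
M(I, S) = -1 (M(I, S) = 4 - 5 = -1)
t + M(-90, 87) = -49751 - 1 = -49752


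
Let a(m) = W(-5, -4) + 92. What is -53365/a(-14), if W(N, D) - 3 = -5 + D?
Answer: -53365/86 ≈ -620.52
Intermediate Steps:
W(N, D) = -2 + D (W(N, D) = 3 + (-5 + D) = -2 + D)
a(m) = 86 (a(m) = (-2 - 4) + 92 = -6 + 92 = 86)
-53365/a(-14) = -53365/86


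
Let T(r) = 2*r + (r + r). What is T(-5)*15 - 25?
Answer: -325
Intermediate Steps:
T(r) = 4*r (T(r) = 2*r + 2*r = 4*r)
T(-5)*15 - 25 = (4*(-5))*15 - 25 = -20*15 - 25 = -300 - 25 = -325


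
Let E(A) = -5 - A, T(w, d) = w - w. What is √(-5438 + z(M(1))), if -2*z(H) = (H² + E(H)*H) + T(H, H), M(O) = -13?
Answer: I*√21882/2 ≈ 73.963*I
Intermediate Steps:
T(w, d) = 0
z(H) = -H²/2 - H*(-5 - H)/2 (z(H) = -((H² + (-5 - H)*H) + 0)/2 = -((H² + H*(-5 - H)) + 0)/2 = -(H² + H*(-5 - H))/2 = -H²/2 - H*(-5 - H)/2)
√(-5438 + z(M(1))) = √(-5438 + (5/2)*(-13)) = √(-5438 - 65/2) = √(-10941/2) = I*√21882/2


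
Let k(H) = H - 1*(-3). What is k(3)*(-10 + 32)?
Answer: 132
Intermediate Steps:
k(H) = 3 + H (k(H) = H + 3 = 3 + H)
k(3)*(-10 + 32) = (3 + 3)*(-10 + 32) = 6*22 = 132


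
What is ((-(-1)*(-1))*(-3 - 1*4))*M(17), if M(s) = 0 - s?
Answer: -119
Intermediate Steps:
M(s) = -s
((-(-1)*(-1))*(-3 - 1*4))*M(17) = ((-(-1)*(-1))*(-3 - 1*4))*(-1*17) = ((-1*1)*(-3 - 4))*(-17) = -1*(-7)*(-17) = 7*(-17) = -119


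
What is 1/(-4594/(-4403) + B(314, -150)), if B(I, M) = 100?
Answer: 4403/444894 ≈ 0.0098967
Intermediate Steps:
1/(-4594/(-4403) + B(314, -150)) = 1/(-4594/(-4403) + 100) = 1/(-4594*(-1/4403) + 100) = 1/(4594/4403 + 100) = 1/(444894/4403) = 4403/444894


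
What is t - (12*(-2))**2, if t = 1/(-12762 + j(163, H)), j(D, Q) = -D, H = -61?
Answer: -7444801/12925 ≈ -576.00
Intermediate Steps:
t = -1/12925 (t = 1/(-12762 - 1*163) = 1/(-12762 - 163) = 1/(-12925) = -1/12925 ≈ -7.7369e-5)
t - (12*(-2))**2 = -1/12925 - (12*(-2))**2 = -1/12925 - 1*(-24)**2 = -1/12925 - 1*576 = -1/12925 - 576 = -7444801/12925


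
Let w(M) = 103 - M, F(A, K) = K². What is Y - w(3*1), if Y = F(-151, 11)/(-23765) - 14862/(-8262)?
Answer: -3213741212/32724405 ≈ -98.206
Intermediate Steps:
Y = 58699288/32724405 (Y = 11²/(-23765) - 14862/(-8262) = 121*(-1/23765) - 14862*(-1/8262) = -121/23765 + 2477/1377 = 58699288/32724405 ≈ 1.7937)
Y - w(3*1) = 58699288/32724405 - (103 - 3) = 58699288/32724405 - 1*100 = 58699288/32724405 - 100 = -3213741212/32724405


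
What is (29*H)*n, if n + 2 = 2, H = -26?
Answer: 0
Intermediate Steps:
n = 0 (n = -2 + 2 = 0)
(29*H)*n = (29*(-26))*0 = -754*0 = 0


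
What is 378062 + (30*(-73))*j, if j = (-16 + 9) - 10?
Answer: 415292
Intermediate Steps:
j = -17 (j = -7 - 10 = -17)
378062 + (30*(-73))*j = 378062 + (30*(-73))*(-17) = 378062 - 2190*(-17) = 378062 + 37230 = 415292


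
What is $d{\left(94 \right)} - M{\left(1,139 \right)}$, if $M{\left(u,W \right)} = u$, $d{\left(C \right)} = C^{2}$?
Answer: $8835$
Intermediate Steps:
$d{\left(94 \right)} - M{\left(1,139 \right)} = 94^{2} - 1 = 8836 - 1 = 8835$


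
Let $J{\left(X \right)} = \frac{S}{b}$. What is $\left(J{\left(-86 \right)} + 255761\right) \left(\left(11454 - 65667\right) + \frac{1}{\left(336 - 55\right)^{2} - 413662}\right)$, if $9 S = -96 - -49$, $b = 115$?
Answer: $- \frac{4803248375705012632}{346415535} \approx -1.3866 \cdot 10^{10}$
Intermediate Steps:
$S = - \frac{47}{9}$ ($S = \frac{-96 - -49}{9} = \frac{-96 + 49}{9} = \frac{1}{9} \left(-47\right) = - \frac{47}{9} \approx -5.2222$)
$J{\left(X \right)} = - \frac{47}{1035}$ ($J{\left(X \right)} = - \frac{47}{9 \cdot 115} = \left(- \frac{47}{9}\right) \frac{1}{115} = - \frac{47}{1035}$)
$\left(J{\left(-86 \right)} + 255761\right) \left(\left(11454 - 65667\right) + \frac{1}{\left(336 - 55\right)^{2} - 413662}\right) = \left(- \frac{47}{1035} + 255761\right) \left(\left(11454 - 65667\right) + \frac{1}{\left(336 - 55\right)^{2} - 413662}\right) = \frac{264712588 \left(-54213 + \frac{1}{281^{2} - 413662}\right)}{1035} = \frac{264712588 \left(-54213 + \frac{1}{78961 - 413662}\right)}{1035} = \frac{264712588 \left(-54213 + \frac{1}{-334701}\right)}{1035} = \frac{264712588 \left(-54213 - \frac{1}{334701}\right)}{1035} = \frac{264712588}{1035} \left(- \frac{18145145314}{334701}\right) = - \frac{4803248375705012632}{346415535}$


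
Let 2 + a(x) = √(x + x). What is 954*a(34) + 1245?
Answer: -663 + 1908*√17 ≈ 7203.9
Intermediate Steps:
a(x) = -2 + √2*√x (a(x) = -2 + √(x + x) = -2 + √(2*x) = -2 + √2*√x)
954*a(34) + 1245 = 954*(-2 + √2*√34) + 1245 = 954*(-2 + 2*√17) + 1245 = (-1908 + 1908*√17) + 1245 = -663 + 1908*√17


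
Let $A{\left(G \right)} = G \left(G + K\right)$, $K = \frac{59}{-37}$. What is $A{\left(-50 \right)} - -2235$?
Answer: $\frac{178145}{37} \approx 4814.7$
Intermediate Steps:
$K = - \frac{59}{37}$ ($K = 59 \left(- \frac{1}{37}\right) = - \frac{59}{37} \approx -1.5946$)
$A{\left(G \right)} = G \left(- \frac{59}{37} + G\right)$ ($A{\left(G \right)} = G \left(G - \frac{59}{37}\right) = G \left(- \frac{59}{37} + G\right)$)
$A{\left(-50 \right)} - -2235 = \frac{1}{37} \left(-50\right) \left(-59 + 37 \left(-50\right)\right) - -2235 = \frac{1}{37} \left(-50\right) \left(-59 - 1850\right) + 2235 = \frac{1}{37} \left(-50\right) \left(-1909\right) + 2235 = \frac{95450}{37} + 2235 = \frac{178145}{37}$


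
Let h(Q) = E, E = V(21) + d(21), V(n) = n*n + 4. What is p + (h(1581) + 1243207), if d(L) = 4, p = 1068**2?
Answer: 2384280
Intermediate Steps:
p = 1140624
V(n) = 4 + n**2 (V(n) = n**2 + 4 = 4 + n**2)
E = 449 (E = (4 + 21**2) + 4 = (4 + 441) + 4 = 445 + 4 = 449)
h(Q) = 449
p + (h(1581) + 1243207) = 1140624 + (449 + 1243207) = 1140624 + 1243656 = 2384280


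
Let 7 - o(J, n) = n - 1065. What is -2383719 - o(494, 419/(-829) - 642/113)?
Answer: -223400646072/93677 ≈ -2.3848e+6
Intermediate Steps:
o(J, n) = 1072 - n (o(J, n) = 7 - (n - 1065) = 7 - (-1065 + n) = 7 + (1065 - n) = 1072 - n)
-2383719 - o(494, 419/(-829) - 642/113) = -2383719 - (1072 - (419/(-829) - 642/113)) = -2383719 - (1072 - (419*(-1/829) - 642*1/113)) = -2383719 - (1072 - (-419/829 - 642/113)) = -2383719 - (1072 - 1*(-579565/93677)) = -2383719 - (1072 + 579565/93677) = -2383719 - 1*101001309/93677 = -2383719 - 101001309/93677 = -223400646072/93677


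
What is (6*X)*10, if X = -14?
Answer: -840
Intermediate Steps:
(6*X)*10 = (6*(-14))*10 = -84*10 = -840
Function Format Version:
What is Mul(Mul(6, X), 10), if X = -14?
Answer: -840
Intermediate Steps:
Mul(Mul(6, X), 10) = Mul(Mul(6, -14), 10) = Mul(-84, 10) = -840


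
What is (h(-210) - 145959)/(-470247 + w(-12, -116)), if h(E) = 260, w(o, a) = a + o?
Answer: 145699/470375 ≈ 0.30975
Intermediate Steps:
(h(-210) - 145959)/(-470247 + w(-12, -116)) = (260 - 145959)/(-470247 + (-116 - 12)) = -145699/(-470247 - 128) = -145699/(-470375) = -145699*(-1/470375) = 145699/470375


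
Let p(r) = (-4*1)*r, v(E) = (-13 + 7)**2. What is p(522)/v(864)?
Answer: -58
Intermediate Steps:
v(E) = 36 (v(E) = (-6)**2 = 36)
p(r) = -4*r
p(522)/v(864) = -4*522/36 = -2088*1/36 = -58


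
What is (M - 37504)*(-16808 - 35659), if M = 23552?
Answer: 732019584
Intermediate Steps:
(M - 37504)*(-16808 - 35659) = (23552 - 37504)*(-16808 - 35659) = -13952*(-52467) = 732019584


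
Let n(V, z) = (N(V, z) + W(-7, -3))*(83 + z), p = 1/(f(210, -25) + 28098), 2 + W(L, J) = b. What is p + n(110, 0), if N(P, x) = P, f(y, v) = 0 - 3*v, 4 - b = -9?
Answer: 282941440/28173 ≈ 10043.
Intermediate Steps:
b = 13 (b = 4 - 1*(-9) = 4 + 9 = 13)
W(L, J) = 11 (W(L, J) = -2 + 13 = 11)
f(y, v) = -3*v
p = 1/28173 (p = 1/(-3*(-25) + 28098) = 1/(75 + 28098) = 1/28173 ≈ 3.5495e-5)
n(V, z) = (11 + V)*(83 + z) (n(V, z) = (V + 11)*(83 + z) = (11 + V)*(83 + z))
p + n(110, 0) = 1/28173 + (913 + 11*0 + 83*110 + 110*0) = 1/28173 + (913 + 0 + 9130 + 0) = 1/28173 + 10043 = 282941440/28173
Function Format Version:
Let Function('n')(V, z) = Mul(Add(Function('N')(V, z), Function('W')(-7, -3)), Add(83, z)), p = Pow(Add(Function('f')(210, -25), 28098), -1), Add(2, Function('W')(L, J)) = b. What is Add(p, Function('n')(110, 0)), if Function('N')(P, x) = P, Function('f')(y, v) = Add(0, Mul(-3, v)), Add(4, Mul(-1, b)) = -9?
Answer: Rational(282941440, 28173) ≈ 10043.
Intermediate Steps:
b = 13 (b = Add(4, Mul(-1, -9)) = Add(4, 9) = 13)
Function('W')(L, J) = 11 (Function('W')(L, J) = Add(-2, 13) = 11)
Function('f')(y, v) = Mul(-3, v)
p = Rational(1, 28173) (p = Pow(Add(Mul(-3, -25), 28098), -1) = Pow(Add(75, 28098), -1) = Pow(28173, -1) = Rational(1, 28173) ≈ 3.5495e-5)
Function('n')(V, z) = Mul(Add(11, V), Add(83, z)) (Function('n')(V, z) = Mul(Add(V, 11), Add(83, z)) = Mul(Add(11, V), Add(83, z)))
Add(p, Function('n')(110, 0)) = Add(Rational(1, 28173), Add(913, Mul(11, 0), Mul(83, 110), Mul(110, 0))) = Add(Rational(1, 28173), Add(913, 0, 9130, 0)) = Add(Rational(1, 28173), 10043) = Rational(282941440, 28173)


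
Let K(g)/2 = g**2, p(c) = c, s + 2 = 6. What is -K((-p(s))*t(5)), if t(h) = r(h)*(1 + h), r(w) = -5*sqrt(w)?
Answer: -144000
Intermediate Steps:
s = 4 (s = -2 + 6 = 4)
t(h) = -5*sqrt(h)*(1 + h) (t(h) = (-5*sqrt(h))*(1 + h) = -5*sqrt(h)*(1 + h))
K(g) = 2*g**2
-K((-p(s))*t(5)) = -2*((-1*4)*(5*sqrt(5)*(-1 - 1*5)))**2 = -2*(-20*sqrt(5)*(-1 - 5))**2 = -2*(-20*sqrt(5)*(-6))**2 = -2*(-(-120)*sqrt(5))**2 = -2*(120*sqrt(5))**2 = -2*72000 = -1*144000 = -144000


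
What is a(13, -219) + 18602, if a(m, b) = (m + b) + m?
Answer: 18409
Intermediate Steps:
a(m, b) = b + 2*m (a(m, b) = (b + m) + m = b + 2*m)
a(13, -219) + 18602 = (-219 + 2*13) + 18602 = (-219 + 26) + 18602 = -193 + 18602 = 18409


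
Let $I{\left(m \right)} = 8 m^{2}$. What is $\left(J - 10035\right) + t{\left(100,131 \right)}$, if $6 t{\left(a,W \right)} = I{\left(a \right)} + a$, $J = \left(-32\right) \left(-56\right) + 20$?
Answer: $5127$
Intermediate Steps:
$J = 1812$ ($J = 1792 + 20 = 1812$)
$t{\left(a,W \right)} = \frac{a}{6} + \frac{4 a^{2}}{3}$ ($t{\left(a,W \right)} = \frac{8 a^{2} + a}{6} = \frac{a + 8 a^{2}}{6} = \frac{a}{6} + \frac{4 a^{2}}{3}$)
$\left(J - 10035\right) + t{\left(100,131 \right)} = \left(1812 - 10035\right) + \frac{1}{6} \cdot 100 \left(1 + 8 \cdot 100\right) = -8223 + \frac{1}{6} \cdot 100 \left(1 + 800\right) = -8223 + \frac{1}{6} \cdot 100 \cdot 801 = -8223 + 13350 = 5127$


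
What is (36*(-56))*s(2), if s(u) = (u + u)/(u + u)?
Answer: -2016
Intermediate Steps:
s(u) = 1 (s(u) = (2*u)/((2*u)) = (2*u)*(1/(2*u)) = 1)
(36*(-56))*s(2) = (36*(-56))*1 = -2016*1 = -2016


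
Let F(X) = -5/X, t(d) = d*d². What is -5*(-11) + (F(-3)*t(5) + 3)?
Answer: 799/3 ≈ 266.33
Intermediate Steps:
t(d) = d³
-5*(-11) + (F(-3)*t(5) + 3) = -5*(-11) + (-5/(-3)*5³ + 3) = 55 + (-5*(-⅓)*125 + 3) = 55 + ((5/3)*125 + 3) = 55 + (625/3 + 3) = 55 + 634/3 = 799/3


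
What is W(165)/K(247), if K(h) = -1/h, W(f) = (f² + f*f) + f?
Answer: -13489905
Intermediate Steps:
W(f) = f + 2*f² (W(f) = (f² + f²) + f = 2*f² + f = f + 2*f²)
W(165)/K(247) = (165*(1 + 2*165))/((-1/247)) = (165*(1 + 330))/((-1*1/247)) = (165*331)/(-1/247) = 54615*(-247) = -13489905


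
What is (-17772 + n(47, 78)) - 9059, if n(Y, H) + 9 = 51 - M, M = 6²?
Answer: -26825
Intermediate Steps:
M = 36
n(Y, H) = 6 (n(Y, H) = -9 + (51 - 1*36) = -9 + (51 - 36) = -9 + 15 = 6)
(-17772 + n(47, 78)) - 9059 = (-17772 + 6) - 9059 = -17766 - 9059 = -26825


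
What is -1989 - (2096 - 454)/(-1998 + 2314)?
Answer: -315083/158 ≈ -1994.2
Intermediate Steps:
-1989 - (2096 - 454)/(-1998 + 2314) = -1989 - 1642/316 = -1989 - 1*821/158 = -1989 - 821/158 = -315083/158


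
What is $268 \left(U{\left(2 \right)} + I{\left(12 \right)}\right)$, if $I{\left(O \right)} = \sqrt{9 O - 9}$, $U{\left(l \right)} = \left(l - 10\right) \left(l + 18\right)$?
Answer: $-42880 + 804 \sqrt{11} \approx -40213.0$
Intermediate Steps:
$U{\left(l \right)} = \left(-10 + l\right) \left(18 + l\right)$
$I{\left(O \right)} = \sqrt{-9 + 9 O}$
$268 \left(U{\left(2 \right)} + I{\left(12 \right)}\right) = 268 \left(\left(-180 + 2^{2} + 8 \cdot 2\right) + 3 \sqrt{-1 + 12}\right) = 268 \left(\left(-180 + 4 + 16\right) + 3 \sqrt{11}\right) = 268 \left(-160 + 3 \sqrt{11}\right) = -42880 + 804 \sqrt{11}$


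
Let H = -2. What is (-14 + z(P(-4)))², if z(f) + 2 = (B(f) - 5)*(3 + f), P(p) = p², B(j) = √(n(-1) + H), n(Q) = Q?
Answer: 11238 - 4218*I*√3 ≈ 11238.0 - 7305.8*I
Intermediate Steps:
B(j) = I*√3 (B(j) = √(-1 - 2) = √(-3) = I*√3)
z(f) = -2 + (-5 + I*√3)*(3 + f) (z(f) = -2 + (I*√3 - 5)*(3 + f) = -2 + (-5 + I*√3)*(3 + f))
(-14 + z(P(-4)))² = (-14 + (-17 - 5*(-4)² + 3*I*√3 + I*(-4)²*√3))² = (-14 + (-17 - 5*16 + 3*I*√3 + I*16*√3))² = (-14 + (-17 - 80 + 3*I*√3 + 16*I*√3))² = (-14 + (-97 + 19*I*√3))² = (-111 + 19*I*√3)²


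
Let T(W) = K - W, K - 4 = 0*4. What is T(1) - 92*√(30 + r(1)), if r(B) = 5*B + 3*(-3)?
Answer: 3 - 92*√26 ≈ -466.11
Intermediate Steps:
r(B) = -9 + 5*B (r(B) = 5*B - 9 = -9 + 5*B)
K = 4 (K = 4 + 0*4 = 4 + 0 = 4)
T(W) = 4 - W
T(1) - 92*√(30 + r(1)) = (4 - 1*1) - 92*√(30 + (-9 + 5*1)) = (4 - 1) - 92*√(30 + (-9 + 5)) = 3 - 92*√(30 - 4) = 3 - 92*√26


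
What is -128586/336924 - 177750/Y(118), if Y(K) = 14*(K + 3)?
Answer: -715548401/6794634 ≈ -105.31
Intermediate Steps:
Y(K) = 42 + 14*K (Y(K) = 14*(3 + K) = 42 + 14*K)
-128586/336924 - 177750/Y(118) = -128586/336924 - 177750/(42 + 14*118) = -128586*1/336924 - 177750/(42 + 1652) = -21431/56154 - 177750/1694 = -21431/56154 - 177750*1/1694 = -21431/56154 - 88875/847 = -715548401/6794634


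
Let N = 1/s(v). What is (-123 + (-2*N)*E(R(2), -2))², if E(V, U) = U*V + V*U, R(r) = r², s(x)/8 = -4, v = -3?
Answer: 15376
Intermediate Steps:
s(x) = -32 (s(x) = 8*(-4) = -32)
N = -1/32 (N = 1/(-32) = -1/32 ≈ -0.031250)
E(V, U) = 2*U*V (E(V, U) = U*V + U*V = 2*U*V)
(-123 + (-2*N)*E(R(2), -2))² = (-123 + (-2*(-1/32))*(2*(-2)*2²))² = (-123 + (2*(-2)*4)/16)² = (-123 + (1/16)*(-16))² = (-123 - 1)² = (-124)² = 15376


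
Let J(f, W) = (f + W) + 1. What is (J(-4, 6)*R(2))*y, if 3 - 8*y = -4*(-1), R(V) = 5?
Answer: -15/8 ≈ -1.8750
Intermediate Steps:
J(f, W) = 1 + W + f (J(f, W) = (W + f) + 1 = 1 + W + f)
y = -⅛ (y = 3/8 - (-1)*(-1)/2 = 3/8 - ⅛*4 = 3/8 - ½ = -⅛ ≈ -0.12500)
(J(-4, 6)*R(2))*y = ((1 + 6 - 4)*5)*(-⅛) = (3*5)*(-⅛) = 15*(-⅛) = -15/8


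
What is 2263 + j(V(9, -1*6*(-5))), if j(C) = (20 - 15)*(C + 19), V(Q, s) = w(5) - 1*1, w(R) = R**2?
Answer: 2478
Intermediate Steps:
V(Q, s) = 24 (V(Q, s) = 5**2 - 1*1 = 25 - 1 = 24)
j(C) = 95 + 5*C (j(C) = 5*(19 + C) = 95 + 5*C)
2263 + j(V(9, -1*6*(-5))) = 2263 + (95 + 5*24) = 2263 + (95 + 120) = 2263 + 215 = 2478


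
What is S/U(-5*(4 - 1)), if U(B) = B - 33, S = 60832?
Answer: -3802/3 ≈ -1267.3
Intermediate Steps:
U(B) = -33 + B
S/U(-5*(4 - 1)) = 60832/(-33 - 5*(4 - 1)) = 60832/(-33 - 5*3) = 60832/(-33 - 15) = 60832/(-48) = 60832*(-1/48) = -3802/3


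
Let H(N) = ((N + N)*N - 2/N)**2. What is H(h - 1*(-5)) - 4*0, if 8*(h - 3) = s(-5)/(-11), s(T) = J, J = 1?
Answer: 120233797548977025/7409371104256 ≈ 16227.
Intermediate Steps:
s(T) = 1
h = 263/88 (h = 3 + (1/(-11))/8 = 3 + (1*(-1/11))/8 = 3 + (1/8)*(-1/11) = 3 - 1/88 = 263/88 ≈ 2.9886)
H(N) = (-2/N + 2*N**2)**2 (H(N) = ((2*N)*N - 2/N)**2 = (2*N**2 - 2/N)**2 = (-2/N + 2*N**2)**2)
H(h - 1*(-5)) - 4*0 = 4*(-1 + (263/88 - 1*(-5))**3)**2/(263/88 - 1*(-5))**2 - 4*0 = 4*(-1 + (263/88 + 5)**3)**2/(263/88 + 5)**2 - 1*0 = 4*(-1 + (703/88)**3)**2/(703/88)**2 + 0 = 4*(7744/494209)*(-1 + 347428927/681472)**2 + 0 = 4*(7744/494209)*(346747455/681472)**2 + 0 = 4*(7744/494209)*(120233797548977025/464404086784) + 0 = 120233797548977025/7409371104256 + 0 = 120233797548977025/7409371104256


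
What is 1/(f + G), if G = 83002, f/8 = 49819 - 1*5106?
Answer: 1/440706 ≈ 2.2691e-6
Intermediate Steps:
f = 357704 (f = 8*(49819 - 1*5106) = 8*(49819 - 5106) = 8*44713 = 357704)
1/(f + G) = 1/(357704 + 83002) = 1/440706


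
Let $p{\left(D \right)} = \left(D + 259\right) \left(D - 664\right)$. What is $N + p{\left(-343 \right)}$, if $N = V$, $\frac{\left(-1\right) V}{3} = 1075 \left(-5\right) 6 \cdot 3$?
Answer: $374838$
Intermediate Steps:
$p{\left(D \right)} = \left(-664 + D\right) \left(259 + D\right)$ ($p{\left(D \right)} = \left(259 + D\right) \left(-664 + D\right) = \left(-664 + D\right) \left(259 + D\right)$)
$V = 290250$ ($V = - 3 \cdot 1075 \left(-5\right) 6 \cdot 3 = - 3 \cdot 1075 \left(\left(-30\right) 3\right) = - 3 \cdot 1075 \left(-90\right) = \left(-3\right) \left(-96750\right) = 290250$)
$N = 290250$
$N + p{\left(-343 \right)} = 290250 - \left(33061 - 117649\right) = 290250 + \left(-171976 + 117649 + 138915\right) = 290250 + 84588 = 374838$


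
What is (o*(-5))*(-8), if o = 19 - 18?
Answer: 40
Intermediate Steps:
o = 1
(o*(-5))*(-8) = (1*(-5))*(-8) = -5*(-8) = 40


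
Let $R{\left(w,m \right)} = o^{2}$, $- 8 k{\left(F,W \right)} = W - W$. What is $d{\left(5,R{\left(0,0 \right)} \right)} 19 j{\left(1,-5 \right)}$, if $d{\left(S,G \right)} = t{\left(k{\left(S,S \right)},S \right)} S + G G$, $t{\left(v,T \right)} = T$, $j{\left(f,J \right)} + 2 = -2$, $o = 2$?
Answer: $-3116$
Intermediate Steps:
$j{\left(f,J \right)} = -4$ ($j{\left(f,J \right)} = -2 - 2 = -4$)
$k{\left(F,W \right)} = 0$ ($k{\left(F,W \right)} = - \frac{W - W}{8} = \left(- \frac{1}{8}\right) 0 = 0$)
$R{\left(w,m \right)} = 4$ ($R{\left(w,m \right)} = 2^{2} = 4$)
$d{\left(S,G \right)} = G^{2} + S^{2}$ ($d{\left(S,G \right)} = S S + G G = S^{2} + G^{2} = G^{2} + S^{2}$)
$d{\left(5,R{\left(0,0 \right)} \right)} 19 j{\left(1,-5 \right)} = \left(4^{2} + 5^{2}\right) 19 \left(-4\right) = \left(16 + 25\right) 19 \left(-4\right) = 41 \cdot 19 \left(-4\right) = 779 \left(-4\right) = -3116$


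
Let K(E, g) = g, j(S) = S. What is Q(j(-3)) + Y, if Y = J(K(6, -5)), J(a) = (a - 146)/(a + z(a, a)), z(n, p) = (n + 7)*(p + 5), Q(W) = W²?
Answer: 196/5 ≈ 39.200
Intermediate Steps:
z(n, p) = (5 + p)*(7 + n) (z(n, p) = (7 + n)*(5 + p) = (5 + p)*(7 + n))
J(a) = (-146 + a)/(35 + a² + 13*a) (J(a) = (a - 146)/(a + (35 + 5*a + 7*a + a*a)) = (-146 + a)/(a + (35 + 5*a + 7*a + a²)) = (-146 + a)/(a + (35 + a² + 12*a)) = (-146 + a)/(35 + a² + 13*a))
Y = 151/5 (Y = (-146 - 5)/(35 + (-5)² + 13*(-5)) = -151/(35 + 25 - 65) = -151/(-5) = -⅕*(-151) = 151/5 ≈ 30.200)
Q(j(-3)) + Y = (-3)² + 151/5 = 9 + 151/5 = 196/5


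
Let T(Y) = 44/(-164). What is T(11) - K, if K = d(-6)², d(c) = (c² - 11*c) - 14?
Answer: -317515/41 ≈ -7744.3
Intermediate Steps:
d(c) = -14 + c² - 11*c
K = 7744 (K = (-14 + (-6)² - 11*(-6))² = (-14 + 36 + 66)² = 88² = 7744)
T(Y) = -11/41 (T(Y) = 44*(-1/164) = -11/41)
T(11) - K = -11/41 - 1*7744 = -11/41 - 7744 = -317515/41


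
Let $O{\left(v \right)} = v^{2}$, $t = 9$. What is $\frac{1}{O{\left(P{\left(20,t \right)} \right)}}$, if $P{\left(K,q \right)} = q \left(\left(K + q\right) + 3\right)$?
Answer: $\frac{1}{82944} \approx 1.2056 \cdot 10^{-5}$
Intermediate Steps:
$P{\left(K,q \right)} = q \left(3 + K + q\right)$
$\frac{1}{O{\left(P{\left(20,t \right)} \right)}} = \frac{1}{\left(9 \left(3 + 20 + 9\right)\right)^{2}} = \frac{1}{\left(9 \cdot 32\right)^{2}} = \frac{1}{288^{2}} = \frac{1}{82944}$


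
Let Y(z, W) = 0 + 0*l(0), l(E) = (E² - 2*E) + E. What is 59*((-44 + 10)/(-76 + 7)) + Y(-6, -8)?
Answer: 2006/69 ≈ 29.072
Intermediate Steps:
l(E) = E² - E
Y(z, W) = 0 (Y(z, W) = 0 + 0*(0*(-1 + 0)) = 0 + 0*(0*(-1)) = 0 + 0*0 = 0 + 0 = 0)
59*((-44 + 10)/(-76 + 7)) + Y(-6, -8) = 59*((-44 + 10)/(-76 + 7)) + 0 = 59*(-34/(-69)) + 0 = 59*(-34*(-1/69)) + 0 = 59*(34/69) + 0 = 2006/69 + 0 = 2006/69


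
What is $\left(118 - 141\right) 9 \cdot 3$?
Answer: $-621$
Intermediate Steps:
$\left(118 - 141\right) 9 \cdot 3 = \left(-23\right) 27 = -621$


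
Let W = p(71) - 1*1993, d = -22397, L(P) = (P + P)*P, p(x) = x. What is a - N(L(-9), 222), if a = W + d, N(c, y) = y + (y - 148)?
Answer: -24615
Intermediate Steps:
L(P) = 2*P² (L(P) = (2*P)*P = 2*P²)
N(c, y) = -148 + 2*y (N(c, y) = y + (-148 + y) = -148 + 2*y)
W = -1922 (W = 71 - 1*1993 = 71 - 1993 = -1922)
a = -24319 (a = -1922 - 22397 = -24319)
a - N(L(-9), 222) = -24319 - (-148 + 2*222) = -24319 - (-148 + 444) = -24319 - 1*296 = -24319 - 296 = -24615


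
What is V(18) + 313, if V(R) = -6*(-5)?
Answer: 343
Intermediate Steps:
V(R) = 30
V(18) + 313 = 30 + 313 = 343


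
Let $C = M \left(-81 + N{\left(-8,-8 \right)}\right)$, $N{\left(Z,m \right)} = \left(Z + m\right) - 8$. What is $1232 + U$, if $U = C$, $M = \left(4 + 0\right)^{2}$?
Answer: $-448$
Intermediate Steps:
$N{\left(Z,m \right)} = -8 + Z + m$
$M = 16$ ($M = 4^{2} = 16$)
$C = -1680$ ($C = 16 \left(-81 - 24\right) = 16 \left(-105\right) = -1680$)
$U = -1680$
$1232 + U = 1232 - 1680 = -448$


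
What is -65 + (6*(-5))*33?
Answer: -1055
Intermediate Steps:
-65 + (6*(-5))*33 = -65 - 30*33 = -65 - 990 = -1055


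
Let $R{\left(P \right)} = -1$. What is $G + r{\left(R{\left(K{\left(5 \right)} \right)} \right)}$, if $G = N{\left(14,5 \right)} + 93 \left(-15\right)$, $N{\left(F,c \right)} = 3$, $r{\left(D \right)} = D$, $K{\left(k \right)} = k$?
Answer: $-1393$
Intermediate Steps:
$G = -1392$ ($G = 3 + 93 \left(-15\right) = 3 - 1395 = -1392$)
$G + r{\left(R{\left(K{\left(5 \right)} \right)} \right)} = -1392 - 1 = -1393$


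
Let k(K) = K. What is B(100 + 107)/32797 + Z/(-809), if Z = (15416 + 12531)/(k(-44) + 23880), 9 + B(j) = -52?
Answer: -2092860523/632435177228 ≈ -0.0033092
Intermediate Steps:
B(j) = -61 (B(j) = -9 - 52 = -61)
Z = 27947/23836 (Z = (15416 + 12531)/(-44 + 23880) = 27947/23836 ≈ 1.1725)
B(100 + 107)/32797 + Z/(-809) = -61/32797 + (27947/23836)/(-809) = -61*1/32797 + (27947/23836)*(-1/809) = -61/32797 - 27947/19283324 = -2092860523/632435177228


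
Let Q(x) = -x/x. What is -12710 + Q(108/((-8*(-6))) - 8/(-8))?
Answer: -12711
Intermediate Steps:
Q(x) = -1 (Q(x) = -1*1 = -1)
-12710 + Q(108/((-8*(-6))) - 8/(-8)) = -12710 - 1 = -12711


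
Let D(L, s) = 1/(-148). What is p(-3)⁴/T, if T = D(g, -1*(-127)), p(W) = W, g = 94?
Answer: -11988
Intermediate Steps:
D(L, s) = -1/148
T = -1/148 ≈ -0.0067568
p(-3)⁴/T = (-3)⁴/(-1/148) = 81*(-148) = -11988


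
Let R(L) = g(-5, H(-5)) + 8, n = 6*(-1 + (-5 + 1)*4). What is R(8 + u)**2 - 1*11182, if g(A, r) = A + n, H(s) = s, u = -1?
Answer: -1381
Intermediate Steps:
n = -102 (n = 6*(-1 - 4*4) = 6*(-1 - 16) = 6*(-17) = -102)
g(A, r) = -102 + A (g(A, r) = A - 102 = -102 + A)
R(L) = -99 (R(L) = (-102 - 5) + 8 = -107 + 8 = -99)
R(8 + u)**2 - 1*11182 = (-99)**2 - 1*11182 = 9801 - 11182 = -1381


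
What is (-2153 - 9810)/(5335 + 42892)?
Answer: -11963/48227 ≈ -0.24806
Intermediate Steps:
(-2153 - 9810)/(5335 + 42892) = -11963/48227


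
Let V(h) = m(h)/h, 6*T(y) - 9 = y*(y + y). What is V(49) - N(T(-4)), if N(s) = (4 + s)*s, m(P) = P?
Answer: -2629/36 ≈ -73.028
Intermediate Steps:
T(y) = 3/2 + y**2/3 (T(y) = 3/2 + (y*(y + y))/6 = 3/2 + (y*(2*y))/6 = 3/2 + (2*y**2)/6 = 3/2 + y**2/3)
N(s) = s*(4 + s)
V(h) = 1 (V(h) = h/h = 1)
V(49) - N(T(-4)) = 1 - (3/2 + (1/3)*(-4)**2)*(4 + (3/2 + (1/3)*(-4)**2)) = 1 - (3/2 + (1/3)*16)*(4 + (3/2 + (1/3)*16)) = 1 - (3/2 + 16/3)*(4 + (3/2 + 16/3)) = 1 - 41*(4 + 41/6)/6 = 1 - 41*65/(6*6) = 1 - 1*2665/36 = 1 - 2665/36 = -2629/36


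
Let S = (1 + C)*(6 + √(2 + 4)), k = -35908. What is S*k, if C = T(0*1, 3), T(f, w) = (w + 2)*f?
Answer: -215448 - 35908*√6 ≈ -3.0340e+5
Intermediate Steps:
T(f, w) = f*(2 + w) (T(f, w) = (2 + w)*f = f*(2 + w))
C = 0 (C = (0*1)*(2 + 3) = 0*5 = 0)
S = 6 + √6 (S = (1 + 0)*(6 + √(2 + 4)) = 1*(6 + √6) = 6 + √6 ≈ 8.4495)
S*k = (6 + √6)*(-35908) = -215448 - 35908*√6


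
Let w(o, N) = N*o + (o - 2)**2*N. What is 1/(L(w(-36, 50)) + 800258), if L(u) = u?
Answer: 1/870658 ≈ 1.1486e-6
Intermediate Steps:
w(o, N) = N*o + N*(-2 + o)**2 (w(o, N) = N*o + (-2 + o)**2*N = N*o + N*(-2 + o)**2)
1/(L(w(-36, 50)) + 800258) = 1/(50*(-36 + (-2 - 36)**2) + 800258) = 1/(50*(-36 + (-38)**2) + 800258) = 1/(50*(-36 + 1444) + 800258) = 1/(50*1408 + 800258) = 1/(70400 + 800258) = 1/870658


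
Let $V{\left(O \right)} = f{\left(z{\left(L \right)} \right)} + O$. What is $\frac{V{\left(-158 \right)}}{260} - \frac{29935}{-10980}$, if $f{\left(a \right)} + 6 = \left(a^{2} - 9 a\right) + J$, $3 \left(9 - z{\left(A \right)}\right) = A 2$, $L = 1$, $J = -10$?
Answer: $\frac{290579}{142740} \approx 2.0357$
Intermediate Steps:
$z{\left(A \right)} = 9 - \frac{2 A}{3}$ ($z{\left(A \right)} = 9 - \frac{A 2}{3} = 9 - \frac{2 A}{3}$)
$f{\left(a \right)} = -16 + a^{2} - 9 a$ ($f{\left(a \right)} = -6 - \left(10 - a^{2} + 9 a\right) = -16 + a^{2} - 9 a$)
$V{\left(O \right)} = - \frac{194}{9} + O$ ($V{\left(O \right)} = \left(-16 + \left(9 - \frac{2}{3}\right)^{2} - 9 \left(9 - \frac{2}{3}\right)\right) + O = \left(-16 + \left(\frac{25}{3}\right)^{2} - 75\right) + O = \left(-16 + \frac{625}{9} - 75\right) + O = - \frac{194}{9} + O$)
$\frac{V{\left(-158 \right)}}{260} - \frac{29935}{-10980} = \frac{- \frac{194}{9} - 158}{260} - \frac{29935}{-10980} = \left(- \frac{1616}{9}\right) \frac{1}{260} - - \frac{5987}{2196} = - \frac{404}{585} + \frac{5987}{2196} = \frac{290579}{142740}$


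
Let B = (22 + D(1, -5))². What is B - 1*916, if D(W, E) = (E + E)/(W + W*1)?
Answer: -627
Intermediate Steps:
D(W, E) = E/W (D(W, E) = (2*E)/(W + W) = (2*E)/((2*W)) = (2*E)*(1/(2*W)) = E/W)
B = 289 (B = (22 - 5/1)² = (22 - 5*1)² = (22 - 5)² = 17² = 289)
B - 1*916 = 289 - 1*916 = 289 - 916 = -627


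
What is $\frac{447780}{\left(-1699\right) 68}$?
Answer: $- \frac{6585}{1699} \approx -3.8758$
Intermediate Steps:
$\frac{447780}{\left(-1699\right) 68} = \frac{447780}{-115532} = 447780 \left(- \frac{1}{115532}\right) = - \frac{6585}{1699}$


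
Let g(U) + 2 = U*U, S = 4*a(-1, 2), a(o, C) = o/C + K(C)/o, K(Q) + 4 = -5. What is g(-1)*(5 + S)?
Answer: -39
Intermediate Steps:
K(Q) = -9 (K(Q) = -4 - 5 = -9)
a(o, C) = -9/o + o/C (a(o, C) = o/C - 9/o = -9/o + o/C)
S = 34 (S = 4*(-9/(-1) - 1/2) = 4*(-9*(-1) - 1*1/2) = 4*(9 - 1/2) = 4*(17/2) = 34)
g(U) = -2 + U**2 (g(U) = -2 + U*U = -2 + U**2)
g(-1)*(5 + S) = (-2 + (-1)**2)*(5 + 34) = (-2 + 1)*39 = -1*39 = -39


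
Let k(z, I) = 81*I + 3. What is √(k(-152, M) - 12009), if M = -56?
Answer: 3*I*√1838 ≈ 128.62*I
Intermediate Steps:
k(z, I) = 3 + 81*I
√(k(-152, M) - 12009) = √((3 + 81*(-56)) - 12009) = √((3 - 4536) - 12009) = √(-4533 - 12009) = √(-16542) = 3*I*√1838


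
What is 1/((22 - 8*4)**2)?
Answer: 1/100 ≈ 0.010000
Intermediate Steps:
1/((22 - 8*4)**2) = 1/((22 - 32)**2) = 1/((-10)**2) = 1/100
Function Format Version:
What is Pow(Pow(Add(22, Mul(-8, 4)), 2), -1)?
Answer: Rational(1, 100) ≈ 0.010000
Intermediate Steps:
Pow(Pow(Add(22, Mul(-8, 4)), 2), -1) = Pow(Pow(Add(22, -32), 2), -1) = Pow(Pow(-10, 2), -1) = Pow(100, -1) = Rational(1, 100)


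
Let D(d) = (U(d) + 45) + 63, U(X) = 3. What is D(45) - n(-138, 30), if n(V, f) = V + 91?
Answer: 158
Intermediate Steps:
n(V, f) = 91 + V
D(d) = 111 (D(d) = (3 + 45) + 63 = 48 + 63 = 111)
D(45) - n(-138, 30) = 111 - (91 - 138) = 111 - 1*(-47) = 111 + 47 = 158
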